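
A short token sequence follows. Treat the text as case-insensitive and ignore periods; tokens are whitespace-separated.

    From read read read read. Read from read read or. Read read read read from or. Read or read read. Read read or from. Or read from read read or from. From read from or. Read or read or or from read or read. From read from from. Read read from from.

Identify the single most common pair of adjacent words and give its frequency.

Bigram frequencies (highest first):
  read read: 13
  from read: 7
  read from: 7
  read or: 7
  or read: 7
  from or: 3
  … (3 more, each ≤ 3)

"read read", 13 times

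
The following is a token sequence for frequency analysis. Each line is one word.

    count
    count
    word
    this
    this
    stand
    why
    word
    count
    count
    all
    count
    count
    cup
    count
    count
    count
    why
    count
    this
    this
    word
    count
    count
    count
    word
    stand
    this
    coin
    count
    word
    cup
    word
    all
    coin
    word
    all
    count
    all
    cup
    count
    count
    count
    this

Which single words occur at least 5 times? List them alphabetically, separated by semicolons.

Unigram counts meeting the condition (at least 5 times):
  count: 18
  this: 6
  word: 7

count; this; word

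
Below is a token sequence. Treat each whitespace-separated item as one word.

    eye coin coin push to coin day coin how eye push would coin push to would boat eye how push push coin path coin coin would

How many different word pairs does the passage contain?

26 tokens → 25 bigram windows in total.
Repeated bigrams (each contributes count−1 duplicates):
  coin coin: 2
  coin push: 2
  push to: 2
3 duplicate windows → 25 − 3 = 22 distinct.

22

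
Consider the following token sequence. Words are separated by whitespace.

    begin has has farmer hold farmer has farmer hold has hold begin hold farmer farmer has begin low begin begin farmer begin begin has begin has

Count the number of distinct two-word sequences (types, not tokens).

17

26 tokens → 25 bigram windows in total.
Repeated bigrams (each contributes count−1 duplicates):
  begin has: 3
  begin begin: 2
  farmer has: 2
  farmer hold: 2
  has begin: 2
  has farmer: 2
  hold farmer: 2
8 duplicate windows → 25 − 8 = 17 distinct.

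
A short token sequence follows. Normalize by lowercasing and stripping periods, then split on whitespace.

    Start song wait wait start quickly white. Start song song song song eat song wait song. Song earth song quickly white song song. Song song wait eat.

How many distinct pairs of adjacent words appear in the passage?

16

27 tokens → 26 bigram windows in total.
Repeated bigrams (each contributes count−1 duplicates):
  song song: 7
  song wait: 3
  quickly white: 2
  start song: 2
10 duplicate windows → 26 − 10 = 16 distinct.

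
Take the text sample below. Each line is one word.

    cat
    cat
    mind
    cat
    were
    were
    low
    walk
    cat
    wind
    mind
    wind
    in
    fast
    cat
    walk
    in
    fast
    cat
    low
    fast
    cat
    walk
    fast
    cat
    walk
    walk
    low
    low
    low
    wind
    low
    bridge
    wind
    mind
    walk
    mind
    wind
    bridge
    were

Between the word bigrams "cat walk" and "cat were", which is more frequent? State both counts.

"cat walk" (3 vs 1)

"cat walk": 3 occurrences
"cat were": 1 occurrence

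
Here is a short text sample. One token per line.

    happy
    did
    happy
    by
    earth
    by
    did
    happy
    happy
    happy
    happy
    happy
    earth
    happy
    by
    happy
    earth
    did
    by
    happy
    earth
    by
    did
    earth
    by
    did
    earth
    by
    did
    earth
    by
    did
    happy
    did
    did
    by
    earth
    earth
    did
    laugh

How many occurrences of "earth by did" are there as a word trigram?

5

Scanning the 38 overlapping trigram windows for "earth by did":
  position 5–7: earth by did
  position 21–23: earth by did
  position 24–26: earth by did
  position 27–29: earth by did
  position 30–32: earth by did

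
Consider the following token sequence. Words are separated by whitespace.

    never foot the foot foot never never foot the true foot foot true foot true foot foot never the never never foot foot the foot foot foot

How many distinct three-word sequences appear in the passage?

27 tokens → 25 trigram windows in total.
Repeated trigrams (each contributes count−1 duplicates):
  foot foot never: 2
  foot the foot: 2
  foot true foot: 2
  never foot the: 2
  never never foot: 2
  the foot foot: 2
  true foot foot: 2
7 duplicate windows → 25 − 7 = 18 distinct.

18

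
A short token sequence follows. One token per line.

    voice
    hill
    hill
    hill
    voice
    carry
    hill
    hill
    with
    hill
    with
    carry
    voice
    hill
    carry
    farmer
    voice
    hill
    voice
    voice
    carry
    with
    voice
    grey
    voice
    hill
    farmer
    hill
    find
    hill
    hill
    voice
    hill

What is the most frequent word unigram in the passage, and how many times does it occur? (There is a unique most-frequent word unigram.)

"hill", 13 times

Unigram frequencies (highest first):
  hill: 13
  voice: 9
  carry: 4
  with: 3
  farmer: 2
  grey: 1
  … (1 more, each ≤ 1)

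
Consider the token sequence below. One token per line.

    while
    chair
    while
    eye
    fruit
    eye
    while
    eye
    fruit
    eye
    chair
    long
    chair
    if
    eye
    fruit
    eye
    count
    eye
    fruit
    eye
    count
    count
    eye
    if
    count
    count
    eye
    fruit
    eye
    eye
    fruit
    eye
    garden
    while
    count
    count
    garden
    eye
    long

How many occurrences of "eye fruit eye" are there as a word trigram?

6

Scanning the 38 overlapping trigram windows for "eye fruit eye":
  position 4–6: eye fruit eye
  position 8–10: eye fruit eye
  position 15–17: eye fruit eye
  position 19–21: eye fruit eye
  position 28–30: eye fruit eye
  position 31–33: eye fruit eye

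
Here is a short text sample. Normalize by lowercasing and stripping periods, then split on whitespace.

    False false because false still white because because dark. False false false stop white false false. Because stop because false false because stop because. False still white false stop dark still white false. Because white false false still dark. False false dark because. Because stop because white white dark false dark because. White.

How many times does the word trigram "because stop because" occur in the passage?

3

Scanning the 51 overlapping trigram windows for "because stop because":
  position 17–19: because stop because
  position 22–24: because stop because
  position 44–46: because stop because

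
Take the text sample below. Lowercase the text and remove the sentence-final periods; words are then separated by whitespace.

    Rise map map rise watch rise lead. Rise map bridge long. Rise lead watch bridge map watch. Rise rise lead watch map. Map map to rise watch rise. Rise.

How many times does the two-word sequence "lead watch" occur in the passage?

Scanning the 28 overlapping bigram windows for "lead watch":
  position 13–14: lead watch
  position 20–21: lead watch

2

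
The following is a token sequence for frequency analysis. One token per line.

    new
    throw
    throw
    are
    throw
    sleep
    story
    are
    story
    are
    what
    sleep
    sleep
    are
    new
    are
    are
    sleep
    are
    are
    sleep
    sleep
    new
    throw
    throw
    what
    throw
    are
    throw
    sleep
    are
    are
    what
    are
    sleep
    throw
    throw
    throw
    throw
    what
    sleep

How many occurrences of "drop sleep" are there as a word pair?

Scanning the 40 overlapping bigram windows for "drop sleep":
  (none found)

0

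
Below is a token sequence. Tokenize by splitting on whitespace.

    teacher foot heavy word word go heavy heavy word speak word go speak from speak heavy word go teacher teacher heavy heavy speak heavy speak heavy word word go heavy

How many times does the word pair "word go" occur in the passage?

4

Scanning the 29 overlapping bigram windows for "word go":
  position 5–6: word go
  position 11–12: word go
  position 17–18: word go
  position 28–29: word go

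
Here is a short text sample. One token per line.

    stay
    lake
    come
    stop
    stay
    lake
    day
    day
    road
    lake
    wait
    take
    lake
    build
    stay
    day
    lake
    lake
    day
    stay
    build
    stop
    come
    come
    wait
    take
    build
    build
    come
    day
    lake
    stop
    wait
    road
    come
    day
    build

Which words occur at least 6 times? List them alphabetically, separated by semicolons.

Unigram counts meeting the condition (at least 6 times):
  day: 6
  lake: 7

day; lake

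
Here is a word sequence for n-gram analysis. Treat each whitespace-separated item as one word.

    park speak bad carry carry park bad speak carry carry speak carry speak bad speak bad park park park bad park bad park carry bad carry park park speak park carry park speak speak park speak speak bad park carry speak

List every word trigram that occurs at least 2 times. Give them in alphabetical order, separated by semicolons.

Trigram counts meeting the condition (at least 2 times):
  bad park carry: 2
  park bad park: 2
  park speak speak: 2
  speak bad park: 2

bad park carry; park bad park; park speak speak; speak bad park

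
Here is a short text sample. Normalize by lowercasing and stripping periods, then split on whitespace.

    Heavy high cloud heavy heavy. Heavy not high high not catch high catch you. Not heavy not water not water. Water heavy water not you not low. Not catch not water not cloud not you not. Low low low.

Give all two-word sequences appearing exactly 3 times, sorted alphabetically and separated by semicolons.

not water; water not; you not

Bigram counts meeting the condition (exactly 3 times):
  not water: 3
  water not: 3
  you not: 3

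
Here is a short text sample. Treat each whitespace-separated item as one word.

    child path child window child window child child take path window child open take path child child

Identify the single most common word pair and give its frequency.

Bigram frequencies (highest first):
  window child: 3
  path child: 2
  child window: 2
  child child: 2
  take path: 2
  child path: 1
  … (4 more, each ≤ 1)

"window child", 3 times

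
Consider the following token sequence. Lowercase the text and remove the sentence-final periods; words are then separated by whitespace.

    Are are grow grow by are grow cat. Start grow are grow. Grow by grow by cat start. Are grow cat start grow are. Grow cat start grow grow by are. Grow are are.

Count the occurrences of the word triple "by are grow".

Scanning the 32 overlapping trigram windows for "by are grow":
  position 5–7: by are grow
  position 30–32: by are grow

2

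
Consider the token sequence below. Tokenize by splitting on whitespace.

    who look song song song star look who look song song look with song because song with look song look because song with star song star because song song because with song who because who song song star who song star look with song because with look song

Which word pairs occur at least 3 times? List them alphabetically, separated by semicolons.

Bigram counts meeting the condition (at least 3 times):
  because song: 3
  look song: 4
  song because: 3
  song song: 5
  song star: 4
  with song: 3

because song; look song; song because; song song; song star; with song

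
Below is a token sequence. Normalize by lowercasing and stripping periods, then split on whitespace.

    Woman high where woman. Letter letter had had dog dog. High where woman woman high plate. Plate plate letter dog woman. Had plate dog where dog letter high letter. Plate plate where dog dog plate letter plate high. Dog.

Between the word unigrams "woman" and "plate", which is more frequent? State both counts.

"plate" (8 vs 5)

"woman": 5 occurrences
"plate": 8 occurrences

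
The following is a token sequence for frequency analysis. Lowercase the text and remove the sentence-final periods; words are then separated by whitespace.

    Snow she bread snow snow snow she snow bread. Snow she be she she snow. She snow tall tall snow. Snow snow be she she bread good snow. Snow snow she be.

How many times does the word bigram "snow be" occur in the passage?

1

Scanning the 31 overlapping bigram windows for "snow be":
  position 22–23: snow be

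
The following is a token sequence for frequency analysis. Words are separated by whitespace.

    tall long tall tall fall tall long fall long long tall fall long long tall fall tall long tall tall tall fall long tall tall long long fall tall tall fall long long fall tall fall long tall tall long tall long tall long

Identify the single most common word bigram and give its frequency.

Bigram frequencies (highest first):
  long tall: 8
  tall long: 7
  tall tall: 6
  tall fall: 6
  fall long: 5
  fall tall: 4
  … (2 more, each ≤ 4)

"long tall", 8 times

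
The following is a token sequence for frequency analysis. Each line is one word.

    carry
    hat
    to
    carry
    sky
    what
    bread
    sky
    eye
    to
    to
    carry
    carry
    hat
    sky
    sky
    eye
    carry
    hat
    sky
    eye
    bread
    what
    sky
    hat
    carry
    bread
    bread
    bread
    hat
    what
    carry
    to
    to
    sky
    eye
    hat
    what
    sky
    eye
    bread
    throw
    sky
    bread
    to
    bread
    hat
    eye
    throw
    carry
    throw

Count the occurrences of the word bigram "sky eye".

Scanning the 50 overlapping bigram windows for "sky eye":
  position 8–9: sky eye
  position 16–17: sky eye
  position 20–21: sky eye
  position 35–36: sky eye
  position 39–40: sky eye

5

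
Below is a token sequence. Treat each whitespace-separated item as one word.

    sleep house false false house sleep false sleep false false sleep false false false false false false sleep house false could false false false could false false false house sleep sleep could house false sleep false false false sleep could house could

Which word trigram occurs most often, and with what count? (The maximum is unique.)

"false false false", 7 times

Trigram frequencies (highest first):
  false false false: 7
  false sleep false: 3
  sleep false false: 3
  false false sleep: 3
  sleep house false: 2
  false false house: 2
  … (16 more, each ≤ 2)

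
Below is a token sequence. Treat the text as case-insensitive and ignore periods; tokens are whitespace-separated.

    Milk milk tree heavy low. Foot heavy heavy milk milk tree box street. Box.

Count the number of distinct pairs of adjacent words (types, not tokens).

14 tokens → 13 bigram windows in total.
Repeated bigrams (each contributes count−1 duplicates):
  milk milk: 2
  milk tree: 2
2 duplicate windows → 13 − 2 = 11 distinct.

11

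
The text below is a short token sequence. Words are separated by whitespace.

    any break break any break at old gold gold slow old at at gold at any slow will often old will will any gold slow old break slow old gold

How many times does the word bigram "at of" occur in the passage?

Scanning the 29 overlapping bigram windows for "at of":
  (none found)

0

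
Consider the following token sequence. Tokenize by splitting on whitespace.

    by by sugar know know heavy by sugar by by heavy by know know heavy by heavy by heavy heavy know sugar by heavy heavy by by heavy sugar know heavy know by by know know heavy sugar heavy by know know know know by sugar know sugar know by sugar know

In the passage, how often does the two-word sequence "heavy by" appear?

Scanning the 51 overlapping bigram windows for "heavy by":
  position 6–7: heavy by
  position 11–12: heavy by
  position 15–16: heavy by
  position 17–18: heavy by
  position 25–26: heavy by
  position 39–40: heavy by

6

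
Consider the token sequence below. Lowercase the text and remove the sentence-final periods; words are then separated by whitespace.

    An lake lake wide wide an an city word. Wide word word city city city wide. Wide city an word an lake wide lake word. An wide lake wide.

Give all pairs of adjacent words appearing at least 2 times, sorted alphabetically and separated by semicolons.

an lake; city city; lake wide; wide lake; wide wide; word an

Bigram counts meeting the condition (at least 2 times):
  an lake: 2
  city city: 2
  lake wide: 3
  wide lake: 2
  wide wide: 2
  word an: 2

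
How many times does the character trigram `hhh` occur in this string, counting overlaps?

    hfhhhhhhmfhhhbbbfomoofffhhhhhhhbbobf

Sliding a length-3 window over the 36 characters (34 positions):
  position 3–5: hhh
  position 4–6: hhh
  position 5–7: hhh
  position 6–8: hhh
  position 11–13: hhh
  position 25–27: hhh
  position 26–28: hhh
  position 27–29: hhh
  position 28–30: hhh
  position 29–31: hhh

10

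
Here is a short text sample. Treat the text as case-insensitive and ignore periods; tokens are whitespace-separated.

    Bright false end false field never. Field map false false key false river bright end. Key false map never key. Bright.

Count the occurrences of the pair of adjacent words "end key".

1

Scanning the 20 overlapping bigram windows for "end key":
  position 15–16: end key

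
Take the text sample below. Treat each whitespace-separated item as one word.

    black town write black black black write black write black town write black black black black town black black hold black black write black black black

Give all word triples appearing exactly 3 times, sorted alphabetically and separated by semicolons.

black write black; write black black

Trigram counts meeting the condition (exactly 3 times):
  black write black: 3
  write black black: 3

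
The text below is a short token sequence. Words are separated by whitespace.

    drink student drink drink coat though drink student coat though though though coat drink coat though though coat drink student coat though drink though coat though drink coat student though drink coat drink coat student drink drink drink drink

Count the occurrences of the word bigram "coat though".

Scanning the 38 overlapping bigram windows for "coat though":
  position 5–6: coat though
  position 9–10: coat though
  position 15–16: coat though
  position 21–22: coat though
  position 25–26: coat though

5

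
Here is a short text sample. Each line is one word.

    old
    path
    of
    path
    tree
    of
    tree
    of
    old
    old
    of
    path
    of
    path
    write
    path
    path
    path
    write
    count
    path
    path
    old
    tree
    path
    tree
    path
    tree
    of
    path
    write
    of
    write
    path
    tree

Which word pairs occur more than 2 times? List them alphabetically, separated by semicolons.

Bigram counts meeting the condition (more than 2 times):
  of path: 4
  path path: 3
  path tree: 4
  path write: 3
  tree of: 3

of path; path path; path tree; path write; tree of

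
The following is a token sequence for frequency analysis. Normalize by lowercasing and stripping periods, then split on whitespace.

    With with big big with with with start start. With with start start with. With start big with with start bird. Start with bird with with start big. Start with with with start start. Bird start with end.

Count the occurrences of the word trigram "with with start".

Scanning the 36 overlapping trigram windows for "with with start":
  position 6–8: with with start
  position 10–12: with with start
  position 14–16: with with start
  position 18–20: with with start
  position 25–27: with with start
  position 31–33: with with start

6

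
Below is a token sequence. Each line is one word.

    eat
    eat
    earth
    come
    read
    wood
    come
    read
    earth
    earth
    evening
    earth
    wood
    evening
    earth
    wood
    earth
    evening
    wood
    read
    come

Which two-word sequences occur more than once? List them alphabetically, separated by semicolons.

come read; earth evening; earth wood; evening earth

Bigram counts meeting the condition (more than once):
  come read: 2
  earth evening: 2
  earth wood: 2
  evening earth: 2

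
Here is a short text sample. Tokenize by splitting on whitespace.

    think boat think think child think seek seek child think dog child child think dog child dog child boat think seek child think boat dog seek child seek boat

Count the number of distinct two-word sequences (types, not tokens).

17

29 tokens → 28 bigram windows in total.
Repeated bigrams (each contributes count−1 duplicates):
  child think: 4
  dog child: 3
  seek child: 3
  boat think: 2
  think boat: 2
  think dog: 2
  think seek: 2
11 duplicate windows → 28 − 11 = 17 distinct.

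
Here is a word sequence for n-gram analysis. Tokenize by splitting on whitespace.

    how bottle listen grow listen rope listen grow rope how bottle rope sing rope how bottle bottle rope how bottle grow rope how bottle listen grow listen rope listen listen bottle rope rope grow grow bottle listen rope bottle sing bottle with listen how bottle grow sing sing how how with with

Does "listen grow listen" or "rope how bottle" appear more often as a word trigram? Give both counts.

"listen grow listen": 2 occurrences
"rope how bottle": 4 occurrences

"rope how bottle" (4 vs 2)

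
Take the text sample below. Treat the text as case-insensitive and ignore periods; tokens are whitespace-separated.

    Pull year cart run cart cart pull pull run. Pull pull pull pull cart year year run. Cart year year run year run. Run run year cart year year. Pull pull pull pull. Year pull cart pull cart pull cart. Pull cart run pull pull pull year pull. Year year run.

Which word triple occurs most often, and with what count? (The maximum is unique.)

Trigram frequencies (highest first):
  pull pull pull: 5
  cart year year: 3
  year year run: 3
  pull cart pull: 3
  cart pull cart: 3
  run pull pull: 2
  … (28 more, each ≤ 2)

"pull pull pull", 5 times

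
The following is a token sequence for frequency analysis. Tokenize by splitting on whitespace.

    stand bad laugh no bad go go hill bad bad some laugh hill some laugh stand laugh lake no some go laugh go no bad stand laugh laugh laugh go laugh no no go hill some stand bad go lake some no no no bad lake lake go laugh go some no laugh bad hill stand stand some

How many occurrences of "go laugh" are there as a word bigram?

3

Scanning the 57 overlapping bigram windows for "go laugh":
  position 21–22: go laugh
  position 30–31: go laugh
  position 48–49: go laugh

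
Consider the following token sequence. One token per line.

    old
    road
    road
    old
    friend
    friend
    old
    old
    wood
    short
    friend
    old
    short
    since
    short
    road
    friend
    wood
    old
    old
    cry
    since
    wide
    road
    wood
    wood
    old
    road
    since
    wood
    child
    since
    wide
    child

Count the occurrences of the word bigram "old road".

2

Scanning the 33 overlapping bigram windows for "old road":
  position 1–2: old road
  position 27–28: old road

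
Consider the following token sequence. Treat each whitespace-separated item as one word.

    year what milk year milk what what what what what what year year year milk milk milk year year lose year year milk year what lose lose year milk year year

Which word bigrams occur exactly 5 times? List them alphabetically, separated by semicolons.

what what; year year

Bigram counts meeting the condition (exactly 5 times):
  what what: 5
  year year: 5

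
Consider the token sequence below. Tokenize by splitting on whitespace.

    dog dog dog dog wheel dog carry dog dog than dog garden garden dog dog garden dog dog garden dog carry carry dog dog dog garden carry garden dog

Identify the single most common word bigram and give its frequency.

Bigram frequencies (highest first):
  dog dog: 8
  dog garden: 4
  garden dog: 4
  dog carry: 2
  carry dog: 2
  dog wheel: 1
  … (7 more, each ≤ 1)

"dog dog", 8 times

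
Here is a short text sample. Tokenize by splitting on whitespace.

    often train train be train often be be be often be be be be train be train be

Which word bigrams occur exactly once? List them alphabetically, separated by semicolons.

be often; often train; train often; train train

Bigram counts meeting the condition (exactly once):
  be often: 1
  often train: 1
  train often: 1
  train train: 1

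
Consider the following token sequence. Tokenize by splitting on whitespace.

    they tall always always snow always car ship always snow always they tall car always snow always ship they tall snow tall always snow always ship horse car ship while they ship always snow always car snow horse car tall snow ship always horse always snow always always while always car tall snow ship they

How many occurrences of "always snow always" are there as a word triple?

6

Scanning the 53 overlapping trigram windows for "always snow always":
  position 4–6: always snow always
  position 9–11: always snow always
  position 15–17: always snow always
  position 23–25: always snow always
  position 33–35: always snow always
  position 45–47: always snow always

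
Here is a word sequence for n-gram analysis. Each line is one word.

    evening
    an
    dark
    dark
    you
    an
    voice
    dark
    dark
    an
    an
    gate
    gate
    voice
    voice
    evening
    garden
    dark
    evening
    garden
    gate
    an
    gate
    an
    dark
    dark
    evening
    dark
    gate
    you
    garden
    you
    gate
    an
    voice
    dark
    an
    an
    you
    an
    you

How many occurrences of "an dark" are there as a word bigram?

Scanning the 40 overlapping bigram windows for "an dark":
  position 2–3: an dark
  position 24–25: an dark

2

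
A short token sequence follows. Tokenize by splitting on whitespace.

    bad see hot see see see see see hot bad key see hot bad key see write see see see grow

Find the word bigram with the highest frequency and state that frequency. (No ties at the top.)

Bigram frequencies (highest first):
  see see: 6
  see hot: 3
  hot bad: 2
  bad key: 2
  key see: 2
  bad see: 1
  … (4 more, each ≤ 1)

"see see", 6 times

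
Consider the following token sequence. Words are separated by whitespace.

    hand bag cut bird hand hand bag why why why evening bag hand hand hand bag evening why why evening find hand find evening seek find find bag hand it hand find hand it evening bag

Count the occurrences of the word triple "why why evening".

2

Scanning the 34 overlapping trigram windows for "why why evening":
  position 9–11: why why evening
  position 18–20: why why evening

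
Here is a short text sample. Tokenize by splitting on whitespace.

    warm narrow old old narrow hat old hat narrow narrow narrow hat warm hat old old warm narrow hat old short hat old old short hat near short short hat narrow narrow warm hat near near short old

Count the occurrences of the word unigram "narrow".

Scanning the 38 tokens for "narrow":
  position 2: narrow
  position 5: narrow
  position 9: narrow
  position 10: narrow
  position 11: narrow
  position 18: narrow
  position 31: narrow
  position 32: narrow

8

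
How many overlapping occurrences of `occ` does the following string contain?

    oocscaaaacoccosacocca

Sliding a length-3 window over the 21 characters (19 positions):
  position 11–13: occ
  position 18–20: occ

2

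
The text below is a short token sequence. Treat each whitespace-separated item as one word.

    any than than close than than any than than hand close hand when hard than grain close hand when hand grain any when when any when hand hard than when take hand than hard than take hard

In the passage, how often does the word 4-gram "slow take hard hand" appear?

Scanning the 34 overlapping 4-gram windows for "slow take hard hand":
  (none found)

0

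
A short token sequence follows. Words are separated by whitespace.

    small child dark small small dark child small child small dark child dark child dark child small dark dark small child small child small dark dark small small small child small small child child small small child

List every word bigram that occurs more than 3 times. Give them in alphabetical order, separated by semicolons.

Bigram counts meeting the condition (more than 3 times):
  child small: 7
  dark child: 4
  small child: 7
  small dark: 4
  small small: 5

child small; dark child; small child; small dark; small small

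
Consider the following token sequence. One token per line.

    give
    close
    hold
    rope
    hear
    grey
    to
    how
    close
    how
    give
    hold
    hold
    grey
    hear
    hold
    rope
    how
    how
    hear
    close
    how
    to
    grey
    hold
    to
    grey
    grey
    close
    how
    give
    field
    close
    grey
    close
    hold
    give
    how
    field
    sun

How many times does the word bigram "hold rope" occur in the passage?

Scanning the 39 overlapping bigram windows for "hold rope":
  position 3–4: hold rope
  position 16–17: hold rope

2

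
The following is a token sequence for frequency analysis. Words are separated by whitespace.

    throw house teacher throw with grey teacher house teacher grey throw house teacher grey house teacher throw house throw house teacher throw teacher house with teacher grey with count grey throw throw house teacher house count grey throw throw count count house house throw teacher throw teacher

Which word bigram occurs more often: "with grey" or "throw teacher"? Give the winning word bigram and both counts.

"with grey": 1 occurrence
"throw teacher": 3 occurrences

"throw teacher" (3 vs 1)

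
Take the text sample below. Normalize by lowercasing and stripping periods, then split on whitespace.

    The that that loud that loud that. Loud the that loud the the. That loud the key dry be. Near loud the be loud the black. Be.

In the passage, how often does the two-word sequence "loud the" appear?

Scanning the 26 overlapping bigram windows for "loud the":
  position 8–9: loud the
  position 11–12: loud the
  position 15–16: loud the
  position 21–22: loud the
  position 24–25: loud the

5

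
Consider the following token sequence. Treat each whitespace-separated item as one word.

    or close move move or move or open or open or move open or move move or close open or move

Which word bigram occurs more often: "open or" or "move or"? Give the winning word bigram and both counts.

"open or" (4 vs 3)

"open or": 4 occurrences
"move or": 3 occurrences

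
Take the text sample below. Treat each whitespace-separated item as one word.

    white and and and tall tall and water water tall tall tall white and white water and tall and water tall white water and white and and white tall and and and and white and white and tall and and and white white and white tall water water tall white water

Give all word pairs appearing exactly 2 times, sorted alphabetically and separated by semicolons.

Bigram counts meeting the condition (exactly 2 times):
  and water: 2
  water and: 2
  water water: 2
  white tall: 2

and water; water and; water water; white tall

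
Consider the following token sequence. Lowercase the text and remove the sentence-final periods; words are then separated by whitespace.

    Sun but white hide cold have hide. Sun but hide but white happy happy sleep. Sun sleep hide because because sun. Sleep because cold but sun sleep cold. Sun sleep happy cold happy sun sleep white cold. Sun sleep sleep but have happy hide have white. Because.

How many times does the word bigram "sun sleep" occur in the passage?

6

Scanning the 46 overlapping bigram windows for "sun sleep":
  position 16–17: sun sleep
  position 21–22: sun sleep
  position 26–27: sun sleep
  position 29–30: sun sleep
  position 34–35: sun sleep
  position 38–39: sun sleep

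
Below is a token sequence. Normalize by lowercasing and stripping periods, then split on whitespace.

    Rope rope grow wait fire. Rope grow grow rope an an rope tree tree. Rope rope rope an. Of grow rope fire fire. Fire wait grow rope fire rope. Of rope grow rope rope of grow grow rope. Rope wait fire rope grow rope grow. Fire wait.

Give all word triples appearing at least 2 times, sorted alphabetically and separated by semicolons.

Trigram counts meeting the condition (at least 2 times):
  fire rope grow: 2
  grow grow rope: 2
  grow rope fire: 2
  grow rope rope: 2
  rope grow rope: 2
  wait fire rope: 2

fire rope grow; grow grow rope; grow rope fire; grow rope rope; rope grow rope; wait fire rope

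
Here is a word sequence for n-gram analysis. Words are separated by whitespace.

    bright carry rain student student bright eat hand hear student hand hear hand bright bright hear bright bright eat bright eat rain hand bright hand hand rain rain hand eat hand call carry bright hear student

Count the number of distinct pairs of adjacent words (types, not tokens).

26

36 tokens → 35 bigram windows in total.
Repeated bigrams (each contributes count−1 duplicates):
  bright eat: 3
  bright bright: 2
  bright hear: 2
  eat hand: 2
  hand bright: 2
  hand hear: 2
  hear student: 2
  rain hand: 2
9 duplicate windows → 35 − 9 = 26 distinct.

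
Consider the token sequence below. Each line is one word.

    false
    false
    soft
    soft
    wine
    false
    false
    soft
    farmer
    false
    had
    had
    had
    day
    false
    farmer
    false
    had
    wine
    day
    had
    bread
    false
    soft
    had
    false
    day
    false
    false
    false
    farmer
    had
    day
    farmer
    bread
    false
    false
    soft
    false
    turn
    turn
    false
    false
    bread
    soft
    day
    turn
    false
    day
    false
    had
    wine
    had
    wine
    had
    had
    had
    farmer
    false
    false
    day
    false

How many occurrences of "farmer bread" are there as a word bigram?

Scanning the 61 overlapping bigram windows for "farmer bread":
  position 34–35: farmer bread

1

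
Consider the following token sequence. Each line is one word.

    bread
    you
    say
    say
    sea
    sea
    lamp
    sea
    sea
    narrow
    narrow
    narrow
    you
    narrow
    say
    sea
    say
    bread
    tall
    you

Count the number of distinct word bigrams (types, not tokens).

20 tokens → 19 bigram windows in total.
Repeated bigrams (each contributes count−1 duplicates):
  narrow narrow: 2
  say sea: 2
  sea sea: 2
3 duplicate windows → 19 − 3 = 16 distinct.

16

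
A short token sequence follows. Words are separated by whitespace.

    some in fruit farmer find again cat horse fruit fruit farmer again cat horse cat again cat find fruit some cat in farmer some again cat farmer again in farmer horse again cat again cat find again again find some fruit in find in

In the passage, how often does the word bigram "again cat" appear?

6

Scanning the 43 overlapping bigram windows for "again cat":
  position 6–7: again cat
  position 12–13: again cat
  position 16–17: again cat
  position 25–26: again cat
  position 32–33: again cat
  position 34–35: again cat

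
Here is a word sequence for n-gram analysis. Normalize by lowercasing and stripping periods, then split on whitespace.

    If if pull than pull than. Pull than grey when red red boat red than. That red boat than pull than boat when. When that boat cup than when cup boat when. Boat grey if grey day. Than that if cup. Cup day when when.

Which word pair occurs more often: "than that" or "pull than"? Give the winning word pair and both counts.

"than that": 2 occurrences
"pull than": 4 occurrences

"pull than" (4 vs 2)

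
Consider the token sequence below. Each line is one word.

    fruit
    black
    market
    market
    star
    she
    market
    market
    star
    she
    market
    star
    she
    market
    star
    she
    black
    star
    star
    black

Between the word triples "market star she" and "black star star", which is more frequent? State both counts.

"market star she" (4 vs 1)

"market star she": 4 occurrences
"black star star": 1 occurrence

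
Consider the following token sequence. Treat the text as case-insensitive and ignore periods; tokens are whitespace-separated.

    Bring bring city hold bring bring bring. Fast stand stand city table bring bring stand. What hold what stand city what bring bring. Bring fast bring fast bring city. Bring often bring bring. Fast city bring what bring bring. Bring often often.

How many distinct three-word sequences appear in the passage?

34

42 tokens → 40 trigram windows in total.
Repeated trigrams (each contributes count−1 duplicates):
  bring bring bring: 3
  bring bring fast: 3
  bring fast bring: 2
  what bring bring: 2
6 duplicate windows → 40 − 6 = 34 distinct.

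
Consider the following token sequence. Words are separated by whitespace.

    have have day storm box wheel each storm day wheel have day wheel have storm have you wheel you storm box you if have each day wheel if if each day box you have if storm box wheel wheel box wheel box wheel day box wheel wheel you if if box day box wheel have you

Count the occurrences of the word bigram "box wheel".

6

Scanning the 55 overlapping bigram windows for "box wheel":
  position 5–6: box wheel
  position 37–38: box wheel
  position 40–41: box wheel
  position 42–43: box wheel
  position 45–46: box wheel
  position 53–54: box wheel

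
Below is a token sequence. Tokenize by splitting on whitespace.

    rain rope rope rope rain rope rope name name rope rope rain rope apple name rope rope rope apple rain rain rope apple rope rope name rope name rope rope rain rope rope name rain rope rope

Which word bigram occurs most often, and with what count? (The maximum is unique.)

"rope rope", 10 times

Bigram frequencies (highest first):
  rope rope: 10
  rain rope: 6
  rope name: 4
  name rope: 4
  rope rain: 3
  rope apple: 3
  … (6 more, each ≤ 1)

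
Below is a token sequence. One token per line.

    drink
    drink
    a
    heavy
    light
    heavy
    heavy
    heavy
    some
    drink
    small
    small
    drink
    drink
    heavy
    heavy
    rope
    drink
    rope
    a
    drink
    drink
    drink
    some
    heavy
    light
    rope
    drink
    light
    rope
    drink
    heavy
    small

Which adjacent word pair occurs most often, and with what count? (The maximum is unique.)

Bigram frequencies (highest first):
  drink drink: 4
  heavy heavy: 3
  rope drink: 3
  heavy light: 2
  drink heavy: 2
  light rope: 2
  … (16 more, each ≤ 1)

"drink drink", 4 times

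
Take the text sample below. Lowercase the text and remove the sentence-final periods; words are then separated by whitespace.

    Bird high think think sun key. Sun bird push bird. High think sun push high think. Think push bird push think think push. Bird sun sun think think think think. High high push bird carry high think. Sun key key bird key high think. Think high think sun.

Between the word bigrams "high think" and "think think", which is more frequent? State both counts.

"high think": 6 occurrences
"think think": 7 occurrences

"think think" (7 vs 6)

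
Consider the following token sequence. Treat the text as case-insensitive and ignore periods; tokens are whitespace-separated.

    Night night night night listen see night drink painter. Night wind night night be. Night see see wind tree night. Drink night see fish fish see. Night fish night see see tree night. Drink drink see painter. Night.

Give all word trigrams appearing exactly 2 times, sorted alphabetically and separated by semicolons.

night night night; night see see; tree night drink

Trigram counts meeting the condition (exactly 2 times):
  night night night: 2
  night see see: 2
  tree night drink: 2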